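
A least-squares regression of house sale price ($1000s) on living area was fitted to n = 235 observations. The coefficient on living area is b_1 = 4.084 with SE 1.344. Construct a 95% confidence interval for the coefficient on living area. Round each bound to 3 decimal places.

(1.436, 6.732)

df = n − 2 = 235 − 2 = 233.
t* = t_{0.025, 233} = 1.970198.
Margin = t* × SE = 1.970198 × 1.344 = 2.64795.
CI: 4.084 ± 2.64795 → (1.436, 6.732).
With 95% confidence, each one-unit increase in living area is associated with a change of between 1.436 and 6.732 $1000s in house sale price.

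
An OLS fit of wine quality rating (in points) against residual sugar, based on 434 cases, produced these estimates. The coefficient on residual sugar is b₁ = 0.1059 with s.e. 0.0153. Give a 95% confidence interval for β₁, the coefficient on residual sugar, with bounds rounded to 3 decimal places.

(0.076, 0.136)

df = n − 2 = 434 − 2 = 432.
t* = t_{0.025, 432} = 1.965471.
Margin = t* × SE = 1.965471 × 0.0153 = 0.03007.
CI: 0.1059 ± 0.03007 → (0.076, 0.136).
With 95% confidence, each one-unit increase in residual sugar is associated with a change of between 0.076 and 0.136 points in wine quality rating.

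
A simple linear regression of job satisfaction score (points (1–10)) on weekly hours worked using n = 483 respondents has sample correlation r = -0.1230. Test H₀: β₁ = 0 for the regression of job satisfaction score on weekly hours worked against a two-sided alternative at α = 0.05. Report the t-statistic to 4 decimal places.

t = r·√(n − 2)/√(1 − r²) = -0.1230·√481/√0.984871 = -2.7182.
df = n − 2 = 481.
Two-sided p ≈ 0.0068, which is < 0.05, so reject H₀.
There is evidence of a linear association between weekly hours worked and job satisfaction score.

t = -2.7182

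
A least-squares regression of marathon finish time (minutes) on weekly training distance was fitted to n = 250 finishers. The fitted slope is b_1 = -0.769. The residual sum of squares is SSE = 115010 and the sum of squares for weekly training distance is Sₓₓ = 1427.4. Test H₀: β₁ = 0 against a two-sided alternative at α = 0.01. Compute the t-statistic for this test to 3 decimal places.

t = -1.349

MSE = SSE/(n − 2) = 115010/248 = 463.75.
SE(b_1) = √(MSE/Sₓₓ) = √(463.75/1427.4) = 0.569992.
t = -0.769 / 0.569992 = -1.349.
df = n − 2 = 248.
Two-sided p ≈ 0.1785, which is ≥ 0.01, so fail to reject H₀.
The data do not give significant evidence of an association between weekly training distance and marathon finish time.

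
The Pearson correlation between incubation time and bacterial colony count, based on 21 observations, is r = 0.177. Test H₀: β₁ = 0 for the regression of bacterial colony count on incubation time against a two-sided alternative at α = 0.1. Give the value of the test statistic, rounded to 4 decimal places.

t = r·√(n − 2)/√(1 − r²) = 0.177·√19/√0.968671 = 0.7839.
df = n − 2 = 19.
Two-sided p ≈ 0.4428, which is ≥ 0.1, so fail to reject H₀.
The data do not give significant evidence of a linear association between incubation time and bacterial colony count.

t = 0.7839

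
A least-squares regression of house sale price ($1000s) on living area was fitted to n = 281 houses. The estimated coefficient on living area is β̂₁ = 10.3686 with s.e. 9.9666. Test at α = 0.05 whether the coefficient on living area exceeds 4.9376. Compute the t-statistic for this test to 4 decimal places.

t = 0.5449

H₀: β₁ = 4.9376 vs H₁: β₁ > 4.9376.
t = (β̂₁ − β₁⁰)/SE = (10.3686 − 4.9376) / 9.9666 = 0.5449.
df = n − 2 = 281 − 2 = 279.
One-sided p ≈ 0.2931, which is ≥ 0.05, so fail to reject H₀.
The data do not give significant evidence that the true slope on living area exceeds 4.9376 $1000s per unit.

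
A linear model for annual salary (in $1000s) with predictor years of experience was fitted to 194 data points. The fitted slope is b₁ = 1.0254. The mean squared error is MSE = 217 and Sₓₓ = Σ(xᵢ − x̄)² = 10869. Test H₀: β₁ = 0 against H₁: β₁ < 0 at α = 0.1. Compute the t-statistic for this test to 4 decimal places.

t = 7.2570

SE(b₁) = √(MSE/Sₓₓ) = √(217/10869) = 0.141298.
t = 1.0254 / 0.141298 = 7.2570.
df = n − 2 = 192.
One-sided p ≈ 1.0000, which is ≥ 0.1, so fail to reject H₀.
The data do not give significant evidence that the true slope on years of experience is negative.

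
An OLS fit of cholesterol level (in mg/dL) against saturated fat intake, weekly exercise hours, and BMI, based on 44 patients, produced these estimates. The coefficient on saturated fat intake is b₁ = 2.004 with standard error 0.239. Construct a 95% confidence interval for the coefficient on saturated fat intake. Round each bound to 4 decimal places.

(1.5210, 2.4870)

df = n − k − 1 = 44 − 3 − 1 = 40.
t* = t_{0.025, 40} = 2.021075.
Margin = t* × SE = 2.021075 × 0.239 = 0.483037.
CI: 2.004 ± 0.483037 → (1.5210, 2.4870).
With 95% confidence, each one-unit increase in saturated fat intake is associated with a change of between 1.5210 and 2.4870 mg/dL in cholesterol level, holding the other predictors fixed.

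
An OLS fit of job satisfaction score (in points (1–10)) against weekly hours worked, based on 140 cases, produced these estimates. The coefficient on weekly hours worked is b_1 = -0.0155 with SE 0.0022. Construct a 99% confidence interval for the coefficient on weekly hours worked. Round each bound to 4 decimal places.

(-0.0212, -0.0098)

df = n − 2 = 140 − 2 = 138.
t* = t_{0.005, 138} = 2.611925.
Margin = t* × SE = 2.611925 × 0.0022 = 0.005746.
CI: -0.0155 ± 0.005746 → (-0.0212, -0.0098).
With 99% confidence, each one-unit increase in weekly hours worked is associated with a change of between -0.0212 and -0.0098 points (1–10) in job satisfaction score.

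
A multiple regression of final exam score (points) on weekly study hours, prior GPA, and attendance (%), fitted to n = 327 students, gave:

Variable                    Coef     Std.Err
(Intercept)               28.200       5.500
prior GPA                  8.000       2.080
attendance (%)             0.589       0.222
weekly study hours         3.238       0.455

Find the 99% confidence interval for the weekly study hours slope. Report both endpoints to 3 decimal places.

(2.059, 4.417)

Read off: b = 3.238, SE = 0.455 for weekly study hours.
df = n − k − 1 = 327 − 3 − 1 = 323.
t* = t_{0.005, 323} = 2.591136.
Margin = t* × SE = 2.591136 × 0.455 = 1.17897.
CI: 3.238 ± 1.17897 → (2.059, 4.417).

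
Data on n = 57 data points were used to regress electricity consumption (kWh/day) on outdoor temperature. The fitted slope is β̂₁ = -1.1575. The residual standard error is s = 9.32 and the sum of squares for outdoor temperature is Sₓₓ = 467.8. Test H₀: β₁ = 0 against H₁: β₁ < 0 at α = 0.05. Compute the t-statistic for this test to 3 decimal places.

SE(β̂₁) = s/√Sₓₓ = 9.32/√467.8 = 0.430909.
t = -1.1575 / 0.430909 = -2.686.
df = n − 2 = 55.
One-sided p ≈ 0.0048, which is < 0.05, so reject H₀.
There is evidence that the true slope on outdoor temperature is negative.

t = -2.686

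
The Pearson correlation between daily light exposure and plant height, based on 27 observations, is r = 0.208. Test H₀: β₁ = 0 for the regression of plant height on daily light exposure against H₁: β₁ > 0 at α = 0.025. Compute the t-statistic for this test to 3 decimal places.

t = 1.063

t = r·√(n − 2)/√(1 − r²) = 0.208·√25/√0.956736 = 1.063.
df = n − 2 = 25.
One-sided p ≈ 0.1489, which is ≥ 0.025, so fail to reject H₀.
The data do not give significant evidence of a linear association between daily light exposure and plant height.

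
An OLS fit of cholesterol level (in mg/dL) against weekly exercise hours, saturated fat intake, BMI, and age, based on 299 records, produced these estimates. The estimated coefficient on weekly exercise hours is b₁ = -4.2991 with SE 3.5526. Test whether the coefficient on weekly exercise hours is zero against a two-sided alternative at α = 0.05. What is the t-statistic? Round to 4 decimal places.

H₀: β₁ = 0 vs H₁: β₁ ≠ 0.
t = (b₁ − β₁⁰)/SE = -4.2991 / 3.5526 = -1.2101.
df = n − k − 1 = 299 − 4 − 1 = 294.
Two-sided p ≈ 0.2272, which is ≥ 0.05, so fail to reject H₀.
The data do not give significant evidence of an association between weekly exercise hours and cholesterol level, after adjusting for the other predictors.

t = -1.2101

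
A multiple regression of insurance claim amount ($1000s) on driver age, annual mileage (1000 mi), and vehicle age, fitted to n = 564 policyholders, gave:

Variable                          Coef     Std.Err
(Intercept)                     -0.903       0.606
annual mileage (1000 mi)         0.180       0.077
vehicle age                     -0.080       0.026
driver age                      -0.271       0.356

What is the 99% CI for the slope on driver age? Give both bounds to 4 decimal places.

(-1.1911, 0.6491)

Read off: b = -0.271, SE = 0.356 for driver age.
df = n − k − 1 = 564 − 3 − 1 = 560.
t* = t_{0.005, 560} = 2.584637.
Margin = t* × SE = 2.584637 × 0.356 = 0.920131.
CI: -0.271 ± 0.920131 → (-1.1911, 0.6491).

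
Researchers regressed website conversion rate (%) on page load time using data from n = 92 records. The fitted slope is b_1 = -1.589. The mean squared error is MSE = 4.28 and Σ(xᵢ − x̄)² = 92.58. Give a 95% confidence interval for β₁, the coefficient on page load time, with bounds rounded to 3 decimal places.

SE(b_1) = √(MSE/Sₓₓ) = √(4.28/92.58) = 0.215012.
df = n − 2 = 90.
t* = t_{0.025, 90} = 1.986675.
Margin = t* × SE = 1.986675 × 0.215012 = 0.42716.
CI: -1.589 ± 0.42716 → (-2.016, -1.162).
With 95% confidence, each one-unit increase in page load time is associated with a change of between -2.016 and -1.162 % in website conversion rate.

(-2.016, -1.162)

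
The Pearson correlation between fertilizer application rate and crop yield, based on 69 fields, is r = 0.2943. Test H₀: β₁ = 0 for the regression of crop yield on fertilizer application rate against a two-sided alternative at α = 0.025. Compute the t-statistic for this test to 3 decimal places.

t = 2.521

t = r·√(n − 2)/√(1 − r²) = 0.2943·√67/√0.913388 = 2.521.
df = n − 2 = 67.
Two-sided p ≈ 0.0141, which is < 0.025, so reject H₀.
There is evidence of a linear association between fertilizer application rate and crop yield.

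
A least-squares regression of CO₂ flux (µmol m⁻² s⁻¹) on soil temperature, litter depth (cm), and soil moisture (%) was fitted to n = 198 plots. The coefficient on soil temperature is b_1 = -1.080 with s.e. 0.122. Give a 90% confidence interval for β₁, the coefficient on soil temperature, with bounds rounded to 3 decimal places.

df = n − k − 1 = 198 − 3 − 1 = 194.
t* = t_{0.05, 194} = 1.652746.
Margin = t* × SE = 1.652746 × 0.122 = 0.20164.
CI: -1.080 ± 0.20164 → (-1.282, -0.878).
With 90% confidence, each one-unit increase in soil temperature is associated with a change of between -1.282 and -0.878 µmol m⁻² s⁻¹ in CO₂ flux, holding the other predictors fixed.

(-1.282, -0.878)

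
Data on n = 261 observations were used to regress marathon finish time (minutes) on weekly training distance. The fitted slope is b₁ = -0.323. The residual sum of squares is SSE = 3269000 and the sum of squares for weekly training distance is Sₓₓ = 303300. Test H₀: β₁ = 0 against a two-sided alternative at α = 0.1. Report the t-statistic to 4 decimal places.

t = -1.5834

MSE = SSE/(n − 2) = 3269000/259 = 12621.6.
SE(b₁) = √(MSE/Sₓₓ) = √(12621.6/303300) = 0.203996.
t = -0.323 / 0.203996 = -1.5834.
df = n − 2 = 259.
Two-sided p ≈ 0.1146, which is ≥ 0.1, so fail to reject H₀.
The data do not give significant evidence of an association between weekly training distance and marathon finish time.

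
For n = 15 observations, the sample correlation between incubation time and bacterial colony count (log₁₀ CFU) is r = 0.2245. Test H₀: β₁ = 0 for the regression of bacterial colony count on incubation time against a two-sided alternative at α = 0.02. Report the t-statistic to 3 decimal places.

t = r·√(n − 2)/√(1 − r²) = 0.2245·√13/√0.9496 = 0.831.
df = n − 2 = 13.
Two-sided p ≈ 0.4212, which is ≥ 0.02, so fail to reject H₀.
The data do not give significant evidence of a linear association between incubation time and bacterial colony count.

t = 0.831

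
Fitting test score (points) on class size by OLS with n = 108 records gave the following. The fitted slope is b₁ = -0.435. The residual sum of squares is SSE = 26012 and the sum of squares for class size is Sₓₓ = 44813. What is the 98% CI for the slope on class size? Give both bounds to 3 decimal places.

(-0.610, -0.260)

MSE = SSE/(n − 2) = 26012/106 = 245.396.
SE(b₁) = √(MSE/Sₓₓ) = √(245.396/44813) = 0.074.
df = n − 2 = 106.
t* = t_{0.01, 106} = 2.362043.
Margin = t* × SE = 2.362043 × 0.074 = 0.17479.
CI: -0.435 ± 0.17479 → (-0.610, -0.260).
With 98% confidence, each one-unit increase in class size is associated with a change of between -0.610 and -0.260 points in test score.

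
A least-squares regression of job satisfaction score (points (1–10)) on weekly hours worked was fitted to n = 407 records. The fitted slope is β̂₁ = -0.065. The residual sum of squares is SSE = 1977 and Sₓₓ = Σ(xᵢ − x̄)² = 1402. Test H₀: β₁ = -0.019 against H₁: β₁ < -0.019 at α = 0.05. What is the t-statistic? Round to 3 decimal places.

MSE = SSE/(n − 2) = 1977/405 = 4.88148.
SE(β̂₁) = √(MSE/Sₓₓ) = √(4.88148/1402) = 0.0590068.
t = (-0.065 − (-0.019)) / 0.0590068 = -0.780.
df = n − 2 = 405.
One-sided p ≈ 0.2180, which is ≥ 0.05, so fail to reject H₀.
The data do not give significant evidence that the true slope on weekly hours worked is below -0.019 points (1–10) per unit.

t = -0.780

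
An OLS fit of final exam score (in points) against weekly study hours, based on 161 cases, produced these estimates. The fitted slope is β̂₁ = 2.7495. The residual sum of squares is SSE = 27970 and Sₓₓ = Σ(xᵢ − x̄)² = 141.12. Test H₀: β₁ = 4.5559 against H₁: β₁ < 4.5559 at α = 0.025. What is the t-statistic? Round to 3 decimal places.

t = -1.618

MSE = SSE/(n − 2) = 27970/159 = 175.912.
SE(β̂₁) = √(MSE/Sₓₓ) = √(175.912/141.12) = 1.11649.
t = (2.7495 − 4.5559) / 1.11649 = -1.618.
df = n − 2 = 159.
One-sided p ≈ 0.0538, which is ≥ 0.025, so fail to reject H₀.
The data do not give significant evidence that the true slope on weekly study hours is below 4.5559 points per unit.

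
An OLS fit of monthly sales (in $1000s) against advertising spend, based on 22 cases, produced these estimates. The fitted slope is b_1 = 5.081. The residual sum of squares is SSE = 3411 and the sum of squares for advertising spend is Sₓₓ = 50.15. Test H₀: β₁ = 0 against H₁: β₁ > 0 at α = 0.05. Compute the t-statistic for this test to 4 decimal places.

MSE = SSE/(n − 2) = 3411/20 = 170.55.
SE(b_1) = √(MSE/Sₓₓ) = √(170.55/50.15) = 1.84413.
t = 5.081 / 1.84413 = 2.7552.
df = n − 2 = 20.
One-sided p ≈ 0.0061, which is < 0.05, so reject H₀.
There is evidence that the true slope on advertising spend is positive.

t = 2.7552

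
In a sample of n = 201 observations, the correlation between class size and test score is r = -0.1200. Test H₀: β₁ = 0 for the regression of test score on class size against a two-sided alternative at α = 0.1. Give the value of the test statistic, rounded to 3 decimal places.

t = r·√(n − 2)/√(1 − r²) = -0.1200·√199/√0.9856 = -1.705.
df = n − 2 = 199.
Two-sided p ≈ 0.0897, which is < 0.1, so reject H₀.
There is evidence of a linear association between class size and test score.

t = -1.705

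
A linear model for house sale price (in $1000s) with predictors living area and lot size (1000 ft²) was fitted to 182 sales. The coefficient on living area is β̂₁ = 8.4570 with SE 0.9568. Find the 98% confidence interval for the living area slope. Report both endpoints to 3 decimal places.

df = n − k − 1 = 182 − 2 − 1 = 179.
t* = t_{0.01, 179} = 2.34736.
Margin = t* × SE = 2.34736 × 0.9568 = 2.24595.
CI: 8.4570 ± 2.24595 → (6.211, 10.703).
With 98% confidence, each one-unit increase in living area is associated with a change of between 6.211 and 10.703 $1000s in house sale price, holding the other predictors fixed.

(6.211, 10.703)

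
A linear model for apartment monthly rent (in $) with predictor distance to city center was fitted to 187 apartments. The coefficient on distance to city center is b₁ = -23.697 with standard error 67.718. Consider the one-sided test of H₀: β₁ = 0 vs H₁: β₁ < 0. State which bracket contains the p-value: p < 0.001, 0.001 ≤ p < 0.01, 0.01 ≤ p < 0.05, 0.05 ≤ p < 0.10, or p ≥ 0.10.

p ≥ 0.10

t = -23.697 / 67.718 = -0.350.
df = n − 2 = 187 − 2 = 185.
One-sided p = P(T_{185} < t) ≈ 0.3634.
So p ≥ 0.10.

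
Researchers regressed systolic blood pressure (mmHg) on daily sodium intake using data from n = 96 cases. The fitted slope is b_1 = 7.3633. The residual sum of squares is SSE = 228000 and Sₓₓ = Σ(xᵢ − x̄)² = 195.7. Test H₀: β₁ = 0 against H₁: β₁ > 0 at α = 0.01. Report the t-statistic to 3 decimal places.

t = 2.092

MSE = SSE/(n − 2) = 228000/94 = 2425.53.
SE(b_1) = √(MSE/Sₓₓ) = √(2425.53/195.7) = 3.52053.
t = 7.3633 / 3.52053 = 2.092.
df = n − 2 = 94.
One-sided p ≈ 0.0196, which is ≥ 0.01, so fail to reject H₀.
The data do not give significant evidence that the true slope on daily sodium intake is positive.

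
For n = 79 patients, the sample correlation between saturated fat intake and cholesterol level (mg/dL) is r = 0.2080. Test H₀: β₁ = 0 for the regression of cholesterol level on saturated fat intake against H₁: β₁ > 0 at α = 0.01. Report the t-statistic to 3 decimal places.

t = 1.866

t = r·√(n − 2)/√(1 − r²) = 0.2080·√77/√0.956736 = 1.866.
df = n − 2 = 77.
One-sided p ≈ 0.0329, which is ≥ 0.01, so fail to reject H₀.
The data do not give significant evidence of a linear association between saturated fat intake and cholesterol level.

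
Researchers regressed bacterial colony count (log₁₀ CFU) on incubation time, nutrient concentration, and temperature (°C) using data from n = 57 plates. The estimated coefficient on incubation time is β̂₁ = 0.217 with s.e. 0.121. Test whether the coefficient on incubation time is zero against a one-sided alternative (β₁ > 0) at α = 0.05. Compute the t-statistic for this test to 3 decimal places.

H₀: β₁ = 0 vs H₁: β₁ > 0.
t = (β̂₁ − β₁⁰)/SE = 0.217 / 0.121 = 1.793.
df = n − k − 1 = 57 − 3 − 1 = 53.
One-sided p ≈ 0.0393, which is < 0.05, so reject H₀.
There is evidence that the true slope on incubation time is positive, holding the other predictors fixed.

t = 1.793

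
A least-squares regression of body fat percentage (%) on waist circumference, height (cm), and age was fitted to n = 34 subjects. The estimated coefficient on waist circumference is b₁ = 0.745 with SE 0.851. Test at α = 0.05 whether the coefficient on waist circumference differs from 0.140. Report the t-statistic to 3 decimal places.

t = 0.711

H₀: β₁ = 0.140 vs H₁: β₁ ≠ 0.140.
t = (b₁ − β₁⁰)/SE = (0.745 − 0.140) / 0.851 = 0.711.
df = n − k − 1 = 34 − 3 − 1 = 30.
Two-sided p ≈ 0.4826, which is ≥ 0.05, so fail to reject H₀.
The data are consistent with a true slope of 0.140 % per unit of waist circumference, holding the other predictors fixed.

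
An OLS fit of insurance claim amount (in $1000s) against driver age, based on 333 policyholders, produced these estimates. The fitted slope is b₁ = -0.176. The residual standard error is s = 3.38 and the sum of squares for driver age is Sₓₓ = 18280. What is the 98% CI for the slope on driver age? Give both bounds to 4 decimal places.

SE(b₁) = s/√Sₓₓ = 3.38/√18280 = 0.0249993.
df = n − 2 = 331.
t* = t_{0.01, 331} = 2.337666.
Margin = t* × SE = 2.337666 × 0.0249993 = 0.058440.
CI: -0.176 ± 0.058440 → (-0.2344, -0.1176).
With 98% confidence, each one-unit increase in driver age is associated with a change of between -0.2344 and -0.1176 $1000s in insurance claim amount.

(-0.2344, -0.1176)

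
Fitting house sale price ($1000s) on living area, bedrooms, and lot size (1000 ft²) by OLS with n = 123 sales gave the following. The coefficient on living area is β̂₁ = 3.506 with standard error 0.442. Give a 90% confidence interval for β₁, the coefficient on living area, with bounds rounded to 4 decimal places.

df = n − k − 1 = 123 − 3 − 1 = 119.
t* = t_{0.05, 119} = 1.657759.
Margin = t* × SE = 1.657759 × 0.442 = 0.732730.
CI: 3.506 ± 0.732730 → (2.7733, 4.2387).
With 90% confidence, each one-unit increase in living area is associated with a change of between 2.7733 and 4.2387 $1000s in house sale price, holding the other predictors fixed.

(2.7733, 4.2387)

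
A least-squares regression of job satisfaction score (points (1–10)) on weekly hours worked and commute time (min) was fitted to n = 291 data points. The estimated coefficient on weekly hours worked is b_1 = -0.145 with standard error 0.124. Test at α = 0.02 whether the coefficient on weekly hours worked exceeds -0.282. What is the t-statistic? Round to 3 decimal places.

H₀: β₁ = -0.282 vs H₁: β₁ > -0.282.
t = (b_1 − β₁⁰)/SE = (-0.145 − (-0.282)) / 0.124 = 1.105.
df = n − k − 1 = 291 − 2 − 1 = 288.
One-sided p ≈ 0.1351, which is ≥ 0.02, so fail to reject H₀.
The data do not give significant evidence that the true slope on weekly hours worked exceeds -0.282 points (1–10) per unit, holding the other predictors fixed.

t = 1.105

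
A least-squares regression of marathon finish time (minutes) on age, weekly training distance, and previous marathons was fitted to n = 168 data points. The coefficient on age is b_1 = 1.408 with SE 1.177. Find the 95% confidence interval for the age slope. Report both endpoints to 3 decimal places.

df = n − k − 1 = 168 − 3 − 1 = 164.
t* = t_{0.025, 164} = 1.974535.
Margin = t* × SE = 1.974535 × 1.177 = 2.32403.
CI: 1.408 ± 2.32403 → (-0.916, 3.732).
With 95% confidence, each one-unit increase in age is associated with a change of between -0.916 and 3.732 minutes in marathon finish time, holding the other predictors fixed.

(-0.916, 3.732)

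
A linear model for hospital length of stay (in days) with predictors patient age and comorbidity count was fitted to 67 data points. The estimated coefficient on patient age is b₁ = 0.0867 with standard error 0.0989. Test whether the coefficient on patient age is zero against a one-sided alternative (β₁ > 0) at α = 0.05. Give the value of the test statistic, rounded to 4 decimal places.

t = 0.8766

H₀: β₁ = 0 vs H₁: β₁ > 0.
t = (b₁ − β₁⁰)/SE = 0.0867 / 0.0989 = 0.8766.
df = n − k − 1 = 67 − 2 − 1 = 64.
One-sided p ≈ 0.1920, which is ≥ 0.05, so fail to reject H₀.
The data do not give significant evidence that the true slope on patient age is positive, holding the other predictors fixed.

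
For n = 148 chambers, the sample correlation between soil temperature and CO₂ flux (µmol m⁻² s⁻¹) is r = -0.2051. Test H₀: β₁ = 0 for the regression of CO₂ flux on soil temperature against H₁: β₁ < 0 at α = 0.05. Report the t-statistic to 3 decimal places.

t = -2.532

t = r·√(n − 2)/√(1 − r²) = -0.2051·√146/√0.957934 = -2.532.
df = n − 2 = 146.
One-sided p ≈ 0.0062, which is < 0.05, so reject H₀.
There is evidence of a linear association between soil temperature and CO₂ flux.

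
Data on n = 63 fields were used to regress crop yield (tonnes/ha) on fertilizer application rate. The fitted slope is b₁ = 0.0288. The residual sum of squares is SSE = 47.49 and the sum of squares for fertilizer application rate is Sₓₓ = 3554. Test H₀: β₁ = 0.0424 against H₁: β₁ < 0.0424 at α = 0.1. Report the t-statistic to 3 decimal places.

MSE = SSE/(n − 2) = 47.49/61 = 0.778525.
SE(b₁) = √(MSE/Sₓₓ) = √(0.778525/3554) = 0.0148005.
t = (0.0288 − 0.0424) / 0.0148005 = -0.919.
df = n − 2 = 61.
One-sided p ≈ 0.1809, which is ≥ 0.1, so fail to reject H₀.
The data do not give significant evidence that the true slope on fertilizer application rate is below 0.0424 tonnes/ha per unit.

t = -0.919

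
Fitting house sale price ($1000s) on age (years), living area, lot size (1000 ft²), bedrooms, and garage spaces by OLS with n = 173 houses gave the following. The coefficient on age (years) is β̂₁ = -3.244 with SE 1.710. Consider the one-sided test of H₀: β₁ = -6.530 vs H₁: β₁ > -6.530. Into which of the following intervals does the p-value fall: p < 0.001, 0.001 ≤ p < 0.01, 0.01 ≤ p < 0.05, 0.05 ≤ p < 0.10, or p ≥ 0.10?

0.01 ≤ p < 0.05

t = (-3.244 − (-6.530)) / 1.710 = 1.922.
df = n − k − 1 = 173 − 5 − 1 = 167.
One-sided p = P(T_{167} > t) ≈ 0.0282.
So 0.01 ≤ p < 0.05.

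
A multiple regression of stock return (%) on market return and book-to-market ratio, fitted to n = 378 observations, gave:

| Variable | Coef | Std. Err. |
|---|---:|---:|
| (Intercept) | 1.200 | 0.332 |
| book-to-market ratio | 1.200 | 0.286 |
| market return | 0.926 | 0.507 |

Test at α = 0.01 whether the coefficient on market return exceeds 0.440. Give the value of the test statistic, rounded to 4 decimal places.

t = 0.9586

Read off: b = 0.926, SE = 0.507 for market return.
H₀: β₁ = 0.440 vs H₁: β₁ > 0.440.
t = (0.926 − 0.440) / 0.507 = 0.9586.
df = n − k − 1 = 378 − 2 − 1 = 375.
One-sided p ≈ 0.1692, which is ≥ 0.01, so fail to reject H₀.
The data do not give significant evidence that the true slope on market return exceeds 0.440 % per unit, holding the other predictors fixed.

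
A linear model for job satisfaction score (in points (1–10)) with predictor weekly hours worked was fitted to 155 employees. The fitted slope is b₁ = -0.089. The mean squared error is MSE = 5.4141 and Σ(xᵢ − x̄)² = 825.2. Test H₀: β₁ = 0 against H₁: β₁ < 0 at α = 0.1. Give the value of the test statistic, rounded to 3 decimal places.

t = -1.099

SE(b₁) = √(MSE/Sₓₓ) = √(5.4141/825.2) = 0.0809997.
t = -0.089 / 0.0809997 = -1.099.
df = n − 2 = 153.
One-sided p ≈ 0.1368, which is ≥ 0.1, so fail to reject H₀.
The data do not give significant evidence that the true slope on weekly hours worked is negative.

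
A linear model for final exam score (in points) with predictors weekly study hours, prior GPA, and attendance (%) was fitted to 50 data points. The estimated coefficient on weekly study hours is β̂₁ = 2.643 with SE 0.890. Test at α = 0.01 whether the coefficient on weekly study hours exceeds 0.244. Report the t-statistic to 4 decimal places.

H₀: β₁ = 0.244 vs H₁: β₁ > 0.244.
t = (β̂₁ − β₁⁰)/SE = (2.643 − 0.244) / 0.890 = 2.6955.
df = n − k − 1 = 50 − 3 − 1 = 46.
One-sided p ≈ 0.0049, which is < 0.01, so reject H₀.
There is evidence that the true slope on weekly study hours exceeds 0.244 points per unit, holding the other predictors fixed.

t = 2.6955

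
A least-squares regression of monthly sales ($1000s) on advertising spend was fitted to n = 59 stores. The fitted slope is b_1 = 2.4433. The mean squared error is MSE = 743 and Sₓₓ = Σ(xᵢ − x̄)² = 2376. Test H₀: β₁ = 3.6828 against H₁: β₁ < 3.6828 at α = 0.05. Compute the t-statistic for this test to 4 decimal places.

SE(b_1) = √(MSE/Sₓₓ) = √(743/2376) = 0.559205.
t = (2.4433 − 3.6828) / 0.559205 = -2.2165.
df = n − 2 = 57.
One-sided p ≈ 0.0153, which is < 0.05, so reject H₀.
There is evidence that the true slope on advertising spend is below 3.6828 $1000s per unit.

t = -2.2165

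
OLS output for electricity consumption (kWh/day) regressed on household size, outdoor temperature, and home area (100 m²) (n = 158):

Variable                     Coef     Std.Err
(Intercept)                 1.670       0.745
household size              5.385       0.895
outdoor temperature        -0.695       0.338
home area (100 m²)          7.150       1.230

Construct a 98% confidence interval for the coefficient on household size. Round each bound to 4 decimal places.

(3.2810, 7.4890)

Read off: b = 5.385, SE = 0.895 for household size.
df = n − k − 1 = 158 − 3 − 1 = 154.
t* = t_{0.01, 154} = 2.350806.
Margin = t* × SE = 2.350806 × 0.895 = 2.103971.
CI: 5.385 ± 2.103971 → (3.2810, 7.4890).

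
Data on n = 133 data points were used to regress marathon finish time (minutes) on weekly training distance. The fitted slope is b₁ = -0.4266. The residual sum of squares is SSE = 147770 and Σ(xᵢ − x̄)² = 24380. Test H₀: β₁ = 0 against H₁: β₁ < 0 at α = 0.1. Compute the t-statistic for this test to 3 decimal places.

MSE = SSE/(n − 2) = 147770/131 = 1128.02.
SE(b₁) = √(MSE/Sₓₓ) = √(1128.02/24380) = 0.2151.
t = -0.4266 / 0.2151 = -1.983.
df = n − 2 = 131.
One-sided p ≈ 0.0247, which is < 0.1, so reject H₀.
There is evidence that the true slope on weekly training distance is negative.

t = -1.983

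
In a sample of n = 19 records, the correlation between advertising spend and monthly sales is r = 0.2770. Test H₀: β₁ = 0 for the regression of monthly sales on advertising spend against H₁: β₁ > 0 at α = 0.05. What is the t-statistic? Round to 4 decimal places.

t = r·√(n − 2)/√(1 − r²) = 0.2770·√17/√0.923271 = 1.1886.
df = n − 2 = 17.
One-sided p ≈ 0.1255, which is ≥ 0.05, so fail to reject H₀.
The data do not give significant evidence of a linear association between advertising spend and monthly sales.

t = 1.1886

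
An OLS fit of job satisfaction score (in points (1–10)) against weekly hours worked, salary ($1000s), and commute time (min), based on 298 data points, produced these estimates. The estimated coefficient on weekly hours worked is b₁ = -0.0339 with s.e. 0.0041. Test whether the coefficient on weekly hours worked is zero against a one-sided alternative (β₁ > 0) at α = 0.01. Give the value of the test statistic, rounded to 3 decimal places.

H₀: β₁ = 0 vs H₁: β₁ > 0.
t = (b₁ − β₁⁰)/SE = -0.0339 / 0.0041 = -8.268.
df = n − k − 1 = 298 − 3 − 1 = 294.
One-sided p ≈ 1.0000, which is ≥ 0.01, so fail to reject H₀.
The data do not give significant evidence that the true slope on weekly hours worked is positive, holding the other predictors fixed.

t = -8.268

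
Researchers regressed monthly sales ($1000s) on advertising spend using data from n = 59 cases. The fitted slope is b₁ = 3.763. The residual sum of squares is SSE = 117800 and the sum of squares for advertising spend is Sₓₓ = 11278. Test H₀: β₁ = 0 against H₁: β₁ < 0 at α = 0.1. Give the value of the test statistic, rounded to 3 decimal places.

t = 8.791

MSE = SSE/(n − 2) = 117800/57 = 2066.67.
SE(b₁) = √(MSE/Sₓₓ) = √(2066.67/11278) = 0.428074.
t = 3.763 / 0.428074 = 8.791.
df = n − 2 = 57.
One-sided p ≈ 1.0000, which is ≥ 0.1, so fail to reject H₀.
The data do not give significant evidence that the true slope on advertising spend is negative.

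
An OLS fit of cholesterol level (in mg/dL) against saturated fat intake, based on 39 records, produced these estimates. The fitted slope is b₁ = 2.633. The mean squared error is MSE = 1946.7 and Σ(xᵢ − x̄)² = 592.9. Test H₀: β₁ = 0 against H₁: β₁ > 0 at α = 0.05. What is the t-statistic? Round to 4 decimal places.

t = 1.4531

SE(b₁) = √(MSE/Sₓₓ) = √(1946.7/592.9) = 1.812.
t = 2.633 / 1.812 = 1.4531.
df = n − 2 = 37.
One-sided p ≈ 0.0773, which is ≥ 0.05, so fail to reject H₀.
The data do not give significant evidence that the true slope on saturated fat intake is positive.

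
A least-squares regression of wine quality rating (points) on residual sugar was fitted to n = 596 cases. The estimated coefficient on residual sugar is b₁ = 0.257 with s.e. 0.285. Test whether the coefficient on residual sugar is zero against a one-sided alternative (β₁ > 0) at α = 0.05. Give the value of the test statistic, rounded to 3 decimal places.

t = 0.902

H₀: β₁ = 0 vs H₁: β₁ > 0.
t = (b₁ − β₁⁰)/SE = 0.257 / 0.285 = 0.902.
df = n − 2 = 596 − 2 = 594.
One-sided p ≈ 0.1838, which is ≥ 0.05, so fail to reject H₀.
The data do not give significant evidence that the true slope on residual sugar is positive.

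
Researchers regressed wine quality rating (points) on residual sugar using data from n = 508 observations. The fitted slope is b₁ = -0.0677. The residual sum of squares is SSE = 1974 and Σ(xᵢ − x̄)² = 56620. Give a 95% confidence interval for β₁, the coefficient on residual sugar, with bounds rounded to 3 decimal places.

MSE = SSE/(n − 2) = 1974/506 = 3.90119.
SE(b₁) = √(MSE/Sₓₓ) = √(3.90119/56620) = 0.00830067.
df = n − 2 = 506.
t* = t_{0.025, 506} = 1.964663.
Margin = t* × SE = 1.964663 × 0.00830067 = 0.01631.
CI: -0.0677 ± 0.01631 → (-0.084, -0.051).
With 95% confidence, each one-unit increase in residual sugar is associated with a change of between -0.084 and -0.051 points in wine quality rating.

(-0.084, -0.051)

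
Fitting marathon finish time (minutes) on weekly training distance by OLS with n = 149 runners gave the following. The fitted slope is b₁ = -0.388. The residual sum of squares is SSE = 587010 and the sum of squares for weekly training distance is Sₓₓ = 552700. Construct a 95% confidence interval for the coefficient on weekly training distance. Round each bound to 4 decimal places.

MSE = SSE/(n − 2) = 587010/147 = 3993.27.
SE(b₁) = √(MSE/Sₓₓ) = √(3993.27/552700) = 0.0850001.
df = n − 2 = 147.
t* = t_{0.025, 147} = 1.976233.
Margin = t* × SE = 1.976233 × 0.0850001 = 0.167980.
CI: -0.388 ± 0.167980 → (-0.5560, -0.2200).
With 95% confidence, each one-unit increase in weekly training distance is associated with a change of between -0.5560 and -0.2200 minutes in marathon finish time.

(-0.5560, -0.2200)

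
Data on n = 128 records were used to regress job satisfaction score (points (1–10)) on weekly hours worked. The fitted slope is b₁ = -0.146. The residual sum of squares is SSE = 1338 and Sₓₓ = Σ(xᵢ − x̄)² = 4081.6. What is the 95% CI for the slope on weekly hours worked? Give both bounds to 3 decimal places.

MSE = SSE/(n − 2) = 1338/126 = 10.619.
SE(b₁) = √(MSE/Sₓₓ) = √(10.619/4081.6) = 0.0510067.
df = n − 2 = 126.
t* = t_{0.025, 126} = 1.978971.
Margin = t* × SE = 1.978971 × 0.0510067 = 0.10094.
CI: -0.146 ± 0.10094 → (-0.247, -0.045).
With 95% confidence, each one-unit increase in weekly hours worked is associated with a change of between -0.247 and -0.045 points (1–10) in job satisfaction score.

(-0.247, -0.045)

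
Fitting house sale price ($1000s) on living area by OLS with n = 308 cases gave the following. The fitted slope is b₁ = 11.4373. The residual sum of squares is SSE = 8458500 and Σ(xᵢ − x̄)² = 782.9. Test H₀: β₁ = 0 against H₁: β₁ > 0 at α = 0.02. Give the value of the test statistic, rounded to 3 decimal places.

t = 1.925

MSE = SSE/(n − 2) = 8458500/306 = 27642.2.
SE(b₁) = √(MSE/Sₓₓ) = √(27642.2/782.9) = 5.942.
t = 11.4373 / 5.942 = 1.925.
df = n − 2 = 306.
One-sided p ≈ 0.0276, which is ≥ 0.02, so fail to reject H₀.
The data do not give significant evidence that the true slope on living area is positive.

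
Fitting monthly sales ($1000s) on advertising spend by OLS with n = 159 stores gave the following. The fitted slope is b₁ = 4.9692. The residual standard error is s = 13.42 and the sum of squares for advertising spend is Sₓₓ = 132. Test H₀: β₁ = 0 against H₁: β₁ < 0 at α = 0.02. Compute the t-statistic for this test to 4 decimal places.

t = 4.2542

SE(b₁) = s/√Sₓₓ = 13.42/√132 = 1.16806.
t = 4.9692 / 1.16806 = 4.2542.
df = n − 2 = 157.
One-sided p ≈ 1.0000, which is ≥ 0.02, so fail to reject H₀.
The data do not give significant evidence that the true slope on advertising spend is negative.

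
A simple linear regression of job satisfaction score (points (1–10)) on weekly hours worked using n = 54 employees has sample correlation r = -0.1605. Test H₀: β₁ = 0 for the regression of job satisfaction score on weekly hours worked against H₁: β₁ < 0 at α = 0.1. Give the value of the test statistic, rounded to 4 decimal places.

t = -1.1726

t = r·√(n − 2)/√(1 − r²) = -0.1605·√52/√0.97424 = -1.1726.
df = n − 2 = 52.
One-sided p ≈ 0.1232, which is ≥ 0.1, so fail to reject H₀.
The data do not give significant evidence of a linear association between weekly hours worked and job satisfaction score.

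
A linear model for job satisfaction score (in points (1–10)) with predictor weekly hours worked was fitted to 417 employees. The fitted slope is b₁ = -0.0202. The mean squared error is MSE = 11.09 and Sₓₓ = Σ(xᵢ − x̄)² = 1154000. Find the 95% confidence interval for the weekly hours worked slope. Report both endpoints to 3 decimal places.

(-0.026, -0.014)

SE(b₁) = √(MSE/Sₓₓ) = √(11.09/1154000) = 0.00310001.
df = n − 2 = 415.
t* = t_{0.025, 415} = 1.965697.
Margin = t* × SE = 1.965697 × 0.00310001 = 0.00609.
CI: -0.0202 ± 0.00609 → (-0.026, -0.014).
With 95% confidence, each one-unit increase in weekly hours worked is associated with a change of between -0.026 and -0.014 points (1–10) in job satisfaction score.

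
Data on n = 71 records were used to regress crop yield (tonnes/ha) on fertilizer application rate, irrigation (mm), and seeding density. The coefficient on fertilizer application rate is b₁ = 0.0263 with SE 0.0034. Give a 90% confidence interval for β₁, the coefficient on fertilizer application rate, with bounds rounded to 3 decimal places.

df = n − k − 1 = 71 − 3 − 1 = 67.
t* = t_{0.05, 67} = 1.667916.
Margin = t* × SE = 1.667916 × 0.0034 = 0.00567.
CI: 0.0263 ± 0.00567 → (0.021, 0.032).
With 90% confidence, each one-unit increase in fertilizer application rate is associated with a change of between 0.021 and 0.032 tonnes/ha in crop yield, holding the other predictors fixed.

(0.021, 0.032)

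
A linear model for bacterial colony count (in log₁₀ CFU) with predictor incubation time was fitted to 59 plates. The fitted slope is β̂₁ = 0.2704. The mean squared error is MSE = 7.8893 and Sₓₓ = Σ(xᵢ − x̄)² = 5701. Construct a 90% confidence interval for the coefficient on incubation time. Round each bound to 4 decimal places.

SE(β̂₁) = √(MSE/Sₓₓ) = √(7.8893/5701) = 0.0372001.
df = n − 2 = 57.
t* = t_{0.05, 57} = 1.672029.
Margin = t* × SE = 1.672029 × 0.0372001 = 0.062200.
CI: 0.2704 ± 0.062200 → (0.2082, 0.3326).
With 90% confidence, each one-unit increase in incubation time is associated with a change of between 0.2082 and 0.3326 log₁₀ CFU in bacterial colony count.

(0.2082, 0.3326)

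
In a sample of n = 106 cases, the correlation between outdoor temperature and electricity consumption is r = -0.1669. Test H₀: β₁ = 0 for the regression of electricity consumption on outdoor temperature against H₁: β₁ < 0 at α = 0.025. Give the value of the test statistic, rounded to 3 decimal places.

t = r·√(n − 2)/√(1 − r²) = -0.1669·√104/√0.972144 = -1.726.
df = n − 2 = 104.
One-sided p ≈ 0.0436, which is ≥ 0.025, so fail to reject H₀.
The data do not give significant evidence of a linear association between outdoor temperature and electricity consumption.

t = -1.726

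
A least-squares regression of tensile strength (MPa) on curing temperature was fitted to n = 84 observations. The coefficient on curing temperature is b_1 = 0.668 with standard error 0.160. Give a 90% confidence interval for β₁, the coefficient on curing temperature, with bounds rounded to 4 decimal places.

(0.4018, 0.9342)

df = n − 2 = 84 − 2 = 82.
t* = t_{0.05, 82} = 1.663649.
Margin = t* × SE = 1.663649 × 0.160 = 0.266184.
CI: 0.668 ± 0.266184 → (0.4018, 0.9342).
With 90% confidence, each one-unit increase in curing temperature is associated with a change of between 0.4018 and 0.9342 MPa in tensile strength.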